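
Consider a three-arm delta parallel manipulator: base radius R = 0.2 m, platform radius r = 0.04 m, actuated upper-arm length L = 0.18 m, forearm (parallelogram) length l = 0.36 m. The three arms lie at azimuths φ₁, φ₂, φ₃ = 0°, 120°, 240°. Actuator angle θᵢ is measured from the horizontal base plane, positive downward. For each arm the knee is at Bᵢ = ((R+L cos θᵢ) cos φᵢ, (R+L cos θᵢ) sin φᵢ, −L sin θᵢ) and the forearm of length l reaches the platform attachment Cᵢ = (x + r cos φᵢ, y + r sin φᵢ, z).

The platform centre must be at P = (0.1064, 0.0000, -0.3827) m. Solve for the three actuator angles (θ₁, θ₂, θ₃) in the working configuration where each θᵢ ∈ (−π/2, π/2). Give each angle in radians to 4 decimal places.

θ₁ = 0.5233, θ₂ = 1.2217, θ₃ = 1.2217

arm 1 (φ=0.0°): x'=0.1064, y'=0.0000
  e−x'=0.0536;  (l²−L²−(e−x')²−y'²−z²)/2L = -0.1448
  θ1 = atan2(B,A) + arccos(C/0.3864) = 0.5233
rotate P by −φ2: (-0.0532, -0.0921, -0.3827)
  e−x'=0.2132;  (l²−L²−(e−x')²−y'²−z²)/2L = -0.2867
  γ=atan2(-0.3827,0.2132)=-1.0625;  ψ=arccos(-0.6544)=2.2842;  θ2=γ+ψ≈1.2217
rotate P by −φ3: (-0.0532, 0.0921, -0.3827)
  e−x'=0.2132;  (l²−L²−(e−x')²−y'²−z²)/2L = -0.2867
  θ3 = atan2(B,A) + arccos(C/0.4381) = 1.2217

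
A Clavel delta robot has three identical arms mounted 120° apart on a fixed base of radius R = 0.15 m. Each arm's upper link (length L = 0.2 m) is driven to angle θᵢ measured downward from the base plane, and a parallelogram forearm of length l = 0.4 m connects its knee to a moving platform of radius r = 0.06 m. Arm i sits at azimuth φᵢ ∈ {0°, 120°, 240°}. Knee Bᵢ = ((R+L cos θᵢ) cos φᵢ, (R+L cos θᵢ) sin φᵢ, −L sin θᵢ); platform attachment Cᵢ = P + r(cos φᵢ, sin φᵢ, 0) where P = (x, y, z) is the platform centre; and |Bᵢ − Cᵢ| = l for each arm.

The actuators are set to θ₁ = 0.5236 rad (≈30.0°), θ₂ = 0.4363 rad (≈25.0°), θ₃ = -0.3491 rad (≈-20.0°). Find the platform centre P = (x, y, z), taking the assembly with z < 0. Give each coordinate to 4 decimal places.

O1 = (0.2632·cos0.0°, 0.2632·sin0.0°, -0.1000) = (0.2632, 0.0000, -0.1000)
arm 2 at φ=120.0°: (R−r)+L cos θ2 = 0.2713;  O2 = (-0.1356, 0.2349, -0.0845)
φ3=240.0°: virtual centre (-0.1390, -0.2407, 0.0684), radius l
subtract pairs → two planes through P
linear system: -0.7977x+0.4698y = 0.0015−0.0310z; -0.8043x+-0.4814y = 0.0027−0.3368z
det = 0.7619;  x = -0.0026+0.2273z,  y = -0.0012+0.3199z
sphere 1 gives Az²+Bz+C=0 with A=1.1540, B=0.0784, C=-0.0794;  B²−4AC=0.3725;  roots -0.2984, 0.2305;  negative root z = -0.2984
x = -0.0704, y = -0.0967

(-0.0704, -0.0967, -0.2984)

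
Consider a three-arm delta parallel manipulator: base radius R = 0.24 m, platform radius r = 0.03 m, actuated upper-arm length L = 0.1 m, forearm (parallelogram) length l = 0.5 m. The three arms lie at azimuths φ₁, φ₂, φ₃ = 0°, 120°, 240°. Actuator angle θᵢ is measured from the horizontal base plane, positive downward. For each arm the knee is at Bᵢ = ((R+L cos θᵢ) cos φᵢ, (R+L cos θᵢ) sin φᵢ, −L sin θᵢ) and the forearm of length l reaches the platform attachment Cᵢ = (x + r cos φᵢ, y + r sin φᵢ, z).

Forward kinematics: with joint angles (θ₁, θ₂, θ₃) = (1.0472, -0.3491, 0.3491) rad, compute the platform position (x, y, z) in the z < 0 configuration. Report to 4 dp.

φ1=0.0°: virtual centre (0.2600, 0.0000, -0.0866), radius l
centre 2 = (0.3040·cos120.0°, 0.3040·sin120.0°, 0.0342) = (-0.1520, 0.2632, 0.0342)
φ3=240.0°: virtual centre (-0.1520, -0.2632, -0.0342), radius l
subtract pairs → two planes through P
plane₁₂: -0.8240x+0.5265y+0.2416z = 0.0185
Cramer: x(z) = -0.0224+0.2102z;  y(z) = 0.0000-0.1299z
into |P−centre ₁|² = l²: 1.0611z² + 0.0545z + -0.1627 = 0;  Δ = 0.6937;  z = -0.4181 or 0.3668 → z<0 root = -0.4181
x = -0.1103, y = 0.0543

(-0.1103, 0.0543, -0.4181)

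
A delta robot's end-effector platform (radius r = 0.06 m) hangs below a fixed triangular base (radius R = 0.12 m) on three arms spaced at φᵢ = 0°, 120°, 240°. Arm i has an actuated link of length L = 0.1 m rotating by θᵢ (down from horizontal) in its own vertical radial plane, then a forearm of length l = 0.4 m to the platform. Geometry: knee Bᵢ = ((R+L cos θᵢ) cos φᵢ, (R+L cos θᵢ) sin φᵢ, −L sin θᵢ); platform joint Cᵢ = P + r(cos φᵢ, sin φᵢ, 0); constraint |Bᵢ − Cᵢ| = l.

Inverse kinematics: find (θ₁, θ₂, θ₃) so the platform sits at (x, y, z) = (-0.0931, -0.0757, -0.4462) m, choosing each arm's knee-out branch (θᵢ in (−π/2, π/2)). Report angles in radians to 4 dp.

θ₁ = 1.3088, θ₂ = 1.0470, θ₃ = 0.5235

rotate P by −φ1: (-0.0931, -0.0757, -0.4462)
  A=0.1531, B=-0.4462, C=(l²−L²−A²−y'²−z²)/(2L)=-0.3913
  θ1 = atan2(B,A) + arccos(C/0.4717) = 1.3088
rotate P by −φ2: (-0.0190, 0.1185, -0.4462)
  A cos θ + B sin θ = C:  0.0790·cos θ + -0.4462·sin θ = -0.3469
  √(A²+B²)=0.4531;  θ2 = -1.3955+2.4426 ≈ 1.0470
φ3=240.0° → target in arm frame (0.1121, -0.0428)
  A cos θ + B sin θ = C:  -0.0521·cos θ + -0.4462·sin θ = -0.2682
  γ=atan2(-0.4462,-0.0521)=-1.6871;  ψ=arccos(-0.5970)=2.2106;  θ3=γ+ψ≈0.5235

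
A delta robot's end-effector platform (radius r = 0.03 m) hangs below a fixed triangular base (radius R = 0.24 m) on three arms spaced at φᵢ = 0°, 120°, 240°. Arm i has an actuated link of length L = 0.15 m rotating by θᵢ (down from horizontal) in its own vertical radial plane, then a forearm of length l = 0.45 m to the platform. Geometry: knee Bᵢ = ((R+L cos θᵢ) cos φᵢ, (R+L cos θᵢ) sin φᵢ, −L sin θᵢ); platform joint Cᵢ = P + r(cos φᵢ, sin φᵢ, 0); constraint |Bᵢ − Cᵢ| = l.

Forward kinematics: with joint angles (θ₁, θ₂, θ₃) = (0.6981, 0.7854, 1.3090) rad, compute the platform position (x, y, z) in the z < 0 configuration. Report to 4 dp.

(0.0512, 0.0679, -0.4471)

arm 1 at φ=0.0°: e+L cos θ1 = 0.3249;  S1 = (0.3249, 0.0000, -0.0964)
φ2=120.0°: virtual centre (-0.1580, 0.2737, -0.1061), radius l
φ3=240.0°: virtual centre (-0.1244, -0.2155, -0.1449), radius l
|S₂|²−|S₁|² = -0.0037;  |S₃|²−|S₁|² = -0.0320
[-0.9659 0.5474 -0.0193]·P = -0.0037;  [-0.8986 -0.4310 -0.0969]·P = -0.0320
det = 0.9082;  x = 0.0210+-0.0676z,  y = 0.0303+-0.0840z
sphere 1 gives Az²+Bz+C=0 with A=1.0116, B=0.2288, C=-0.0999;  B²−4AC=0.4568;  roots -0.4471, 0.2209;  negative root z = -0.4471
x = 0.0512, y = 0.0679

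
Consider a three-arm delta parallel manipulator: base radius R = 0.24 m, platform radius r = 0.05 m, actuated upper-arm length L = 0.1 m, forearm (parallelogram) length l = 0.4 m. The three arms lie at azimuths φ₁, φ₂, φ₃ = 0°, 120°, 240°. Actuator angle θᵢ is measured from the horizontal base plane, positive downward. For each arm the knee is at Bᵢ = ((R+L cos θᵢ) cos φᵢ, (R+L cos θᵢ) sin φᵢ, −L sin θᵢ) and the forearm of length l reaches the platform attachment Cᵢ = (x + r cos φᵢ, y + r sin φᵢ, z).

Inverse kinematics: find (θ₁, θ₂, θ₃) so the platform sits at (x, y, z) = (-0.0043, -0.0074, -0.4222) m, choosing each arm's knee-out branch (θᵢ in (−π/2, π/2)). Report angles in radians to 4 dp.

θ₁ = 1.2218, θ₂ = 1.2215, θ₃ = 1.1342

arm 1 (φ=0.0°): x'=-0.0043, y'=-0.0074
  A cos θ + B sin θ = C:  0.1943·cos θ + -0.4222·sin θ = -0.3303
  √(A²+B²)=0.4648;  θ1 = -1.1395+2.3613 ≈ 1.2218
arm 2 (φ=120.0°): x'=-0.0043, y'=0.0074
  e−x'=0.1943;  (l²−L²−(e−x')²−y'²−z²)/2L = -0.3302
  γ=atan2(-0.4222,0.1943)=-1.1396;  ψ=arccos(-0.7105)=2.3611;  θ2=γ+ψ≈1.2215
arm 3 (φ=240.0°): x'=0.0086, y'=0.0000
  e−x'=0.1814;  (l²−L²−(e−x')²−y'²−z²)/2L = -0.3059
  γ=atan2(-0.4222,0.1814)=-1.1649;  ψ=arccos(-0.6656)=2.2991;  θ3=γ+ψ≈1.1342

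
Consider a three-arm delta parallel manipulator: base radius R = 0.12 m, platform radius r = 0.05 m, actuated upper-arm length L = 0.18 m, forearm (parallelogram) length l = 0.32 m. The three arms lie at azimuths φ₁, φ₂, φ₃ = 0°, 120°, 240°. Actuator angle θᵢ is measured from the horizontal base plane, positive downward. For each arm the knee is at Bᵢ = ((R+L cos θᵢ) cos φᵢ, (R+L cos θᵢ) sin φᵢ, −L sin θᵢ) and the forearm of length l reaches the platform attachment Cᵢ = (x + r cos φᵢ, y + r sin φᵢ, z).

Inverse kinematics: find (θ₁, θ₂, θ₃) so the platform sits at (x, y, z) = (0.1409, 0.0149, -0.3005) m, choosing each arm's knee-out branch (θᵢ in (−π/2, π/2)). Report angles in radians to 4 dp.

rotate P by −φ1: (0.1409, 0.0149, -0.3005)
  A=-0.0709, B=-0.3005, C=(l²−L²−A²−y'²−z²)/(2L)=-0.0710
  θ1 = atan2(B,A) + arccos(C/0.3088) = 0.0002
φ2=120.0° → target in arm frame (-0.0575, -0.1295)
  e−x'=0.1275;  (l²−L²−(e−x')²−y'²−z²)/2L = -0.1481
  γ=atan2(-0.3005,0.1275)=-1.1694;  ψ=arccos(-0.4538)=2.0418;  θ2=γ+ψ≈0.8724
rotate P by −φ3: (-0.0834, 0.1146, -0.3005)
  A cos θ + B sin θ = C:  0.1534·cos θ + -0.3005·sin θ = -0.1582
  √(A²+B²)=0.3374;  θ3 = -1.0989+2.0588 ≈ 0.9599

θ₁ = 0.0002, θ₂ = 0.8724, θ₃ = 0.9599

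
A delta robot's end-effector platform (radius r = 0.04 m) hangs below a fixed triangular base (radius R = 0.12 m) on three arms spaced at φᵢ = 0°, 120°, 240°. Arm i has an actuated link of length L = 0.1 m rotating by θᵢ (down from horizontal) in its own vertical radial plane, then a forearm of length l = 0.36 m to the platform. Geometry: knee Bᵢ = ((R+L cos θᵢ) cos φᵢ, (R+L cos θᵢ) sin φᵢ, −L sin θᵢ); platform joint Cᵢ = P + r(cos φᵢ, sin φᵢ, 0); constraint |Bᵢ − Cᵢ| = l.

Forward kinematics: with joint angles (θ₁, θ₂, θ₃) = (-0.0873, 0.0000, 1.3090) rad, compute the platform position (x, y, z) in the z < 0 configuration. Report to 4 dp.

(0.1012, 0.1581, -0.3050)

arm 1 at φ=0.0°: e+L cos θ1 = 0.1796;  O1 = (0.1796, 0.0000, 0.0087)
φ2=120.0°: virtual centre (-0.0900, 0.1559, 0.0000), radius l
arm 3 at φ=240.0°: e+L cos θ3 = 0.1059;  O3 = (-0.0529, -0.0917, -0.0966)
|O₂|²−|O₁|² = 0.0001;  |O₃|²−|O₁|² = -0.0118
linear system: -0.5392x+0.3118y = 0.0001−-0.0174z; -0.4651x+-0.1834y = -0.0118−-0.2106z
Cramer: x(z) = 0.0150-0.2823z;  y(z) = 0.0262-0.4324z
into |P−O₁|² = l²: 1.2667z² + 0.0528z + -0.1017 = 0;  Δ = 0.5183;  z = -0.3050 or 0.2633 → z<0 root = -0.3050
x = 0.1012, y = 0.1581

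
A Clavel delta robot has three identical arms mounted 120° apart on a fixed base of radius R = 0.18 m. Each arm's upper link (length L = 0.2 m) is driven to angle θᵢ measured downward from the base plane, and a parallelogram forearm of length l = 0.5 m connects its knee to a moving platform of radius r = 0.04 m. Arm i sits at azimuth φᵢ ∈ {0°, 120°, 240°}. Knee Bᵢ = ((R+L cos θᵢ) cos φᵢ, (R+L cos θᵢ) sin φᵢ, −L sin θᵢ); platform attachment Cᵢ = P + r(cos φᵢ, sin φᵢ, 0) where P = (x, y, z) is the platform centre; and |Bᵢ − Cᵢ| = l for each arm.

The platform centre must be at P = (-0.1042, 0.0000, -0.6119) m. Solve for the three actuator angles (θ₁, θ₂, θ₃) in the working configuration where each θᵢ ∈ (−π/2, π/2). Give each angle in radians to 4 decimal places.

θ₁ = 1.3961, θ₂ = 0.9597, θ₃ = 0.9597

arm 1 (φ=0.0°): x'=-0.1042, y'=0.0000
  A cos θ + B sin θ = C:  0.2442·cos θ + -0.6119·sin θ = -0.5601
  θ1 = atan2(B,A) + arccos(C/0.6588) = 1.3961
rotate P by −φ2: (0.0521, 0.0902, -0.6119)
  e−x'=0.0879;  (l²−L²−(e−x')²−y'²−z²)/2L = -0.4507
  γ=atan2(-0.6119,0.0879)=-1.4281;  ψ=arccos(-0.7291)=2.3878;  θ2=γ+ψ≈0.9597
arm 3 (φ=240.0°): x'=0.0521, y'=-0.0902
  e−x'=0.0879;  (l²−L²−(e−x')²−y'²−z²)/2L = -0.4507
  θ3 = atan2(B,A) + arccos(C/0.6182) = 0.9597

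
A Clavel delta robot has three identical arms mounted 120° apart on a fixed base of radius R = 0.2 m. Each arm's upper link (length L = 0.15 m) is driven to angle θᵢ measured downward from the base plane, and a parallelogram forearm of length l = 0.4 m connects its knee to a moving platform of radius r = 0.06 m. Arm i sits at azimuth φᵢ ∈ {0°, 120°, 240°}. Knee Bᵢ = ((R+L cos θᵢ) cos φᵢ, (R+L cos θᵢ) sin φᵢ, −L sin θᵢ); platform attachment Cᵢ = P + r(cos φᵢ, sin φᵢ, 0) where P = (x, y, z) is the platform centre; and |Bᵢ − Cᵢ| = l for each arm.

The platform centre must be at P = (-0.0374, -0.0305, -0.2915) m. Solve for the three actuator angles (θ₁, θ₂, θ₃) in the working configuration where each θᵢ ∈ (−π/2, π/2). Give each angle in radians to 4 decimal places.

φ1=0.0° → target in arm frame (-0.0374, -0.0305)
  A cos θ + B sin θ = C:  0.1774·cos θ + -0.2915·sin θ = 0.0671
  γ=atan2(-0.2915,0.1774)=-1.0241;  ψ=arccos(0.1966)=1.3729;  θ1=γ+ψ≈0.3488
arm 2 (φ=120.0°): x'=-0.0077, y'=0.0476
  e−x'=0.1477;  (l²−L²−(e−x')²−y'²−z²)/2L = 0.0948
  θ2 = atan2(B,A) + arccos(C/0.3268) = 0.1747
arm 3 (φ=240.0°): x'=0.0451, y'=-0.0171
  A cos θ + B sin θ = C:  0.0949·cos θ + -0.2915·sin θ = 0.1441
  θ3 = atan2(B,A) + arccos(C/0.3066) = -0.1747

θ₁ = 0.3488, θ₂ = 0.1747, θ₃ = -0.1747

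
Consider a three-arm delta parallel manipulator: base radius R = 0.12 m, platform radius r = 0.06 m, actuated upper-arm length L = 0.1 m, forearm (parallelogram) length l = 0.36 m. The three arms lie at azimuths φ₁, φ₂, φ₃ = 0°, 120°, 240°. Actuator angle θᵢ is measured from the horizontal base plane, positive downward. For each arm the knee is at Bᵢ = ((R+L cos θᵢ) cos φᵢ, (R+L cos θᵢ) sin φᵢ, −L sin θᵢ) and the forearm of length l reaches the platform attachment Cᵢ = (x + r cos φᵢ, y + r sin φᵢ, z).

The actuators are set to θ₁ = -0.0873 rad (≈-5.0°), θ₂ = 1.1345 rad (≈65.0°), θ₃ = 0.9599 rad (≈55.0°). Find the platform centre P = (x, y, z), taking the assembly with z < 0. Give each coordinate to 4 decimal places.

(0.1698, -0.0276, -0.3501)

centre 1 = (0.1596·cos0.0°, 0.1596·sin0.0°, 0.0087) = (0.1596, 0.0000, 0.0087)
φ2=120.0°: virtual centre (-0.0511, 0.0886, -0.0906), radius l
arm 3 at φ=240.0°: e+L cos θ3 = 0.1174;  centre 3 = (-0.0587, -0.1016, -0.0819)
|centre ₂|²−|centre ₁|² = -0.0069;  |centre ₃|²−|centre ₁|² = -0.0051
linear system: -0.4215x+0.1771y = -0.0069−-0.1987z; -0.4366x+-0.2033y = -0.0051−-0.1813z
det = 0.1630;  x = 0.0141+-0.4447z,  y = -0.0053+0.0635z
quadratic in z: (1.2018)z²+(0.1113)z+(-0.1083)=0, √Δ=0.7301 → z ∈ {-0.3501, 0.2574}; z = -0.3501 (taking z<0)
x = 0.1698, y = -0.0276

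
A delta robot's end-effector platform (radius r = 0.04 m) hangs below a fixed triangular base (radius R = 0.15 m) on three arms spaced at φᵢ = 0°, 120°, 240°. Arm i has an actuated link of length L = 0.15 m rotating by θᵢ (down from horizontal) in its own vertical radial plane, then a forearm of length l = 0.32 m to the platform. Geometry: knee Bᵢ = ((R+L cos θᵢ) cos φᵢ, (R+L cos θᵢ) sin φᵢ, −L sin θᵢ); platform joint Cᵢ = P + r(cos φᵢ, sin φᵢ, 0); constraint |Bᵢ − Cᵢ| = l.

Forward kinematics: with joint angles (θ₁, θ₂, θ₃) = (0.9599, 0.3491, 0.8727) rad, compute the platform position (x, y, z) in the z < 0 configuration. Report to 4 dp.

S1 = (0.1960·cos0.0°, 0.1960·sin0.0°, -0.1229) = (0.1960, 0.0000, -0.1229)
S2 = (0.2510·cos120.0°, 0.2510·sin120.0°, -0.0513) = (-0.1255, 0.2173, -0.0513)
φ3=240.0°: virtual centre (-0.1032, -0.1788, -0.1149), radius l
|S₂|²−|S₁|² = 0.0121;  |S₃|²−|S₁|² = 0.0023
[-0.6430 0.4347 0.1431]·P = 0.0121;  [-0.5985 -0.3575 0.0159]·P = 0.0023
det = 0.4900;  x = -0.0108+0.1185z,  y = 0.0118+-0.1539z
into |P−S₁|² = l²: 1.0377z² + 0.1931z + -0.0444 = 0;  Δ = 0.2214;  z = -0.3198 or 0.1337 → z<0 root = -0.3198
x = -0.0487, y = 0.0610

(-0.0487, 0.0610, -0.3198)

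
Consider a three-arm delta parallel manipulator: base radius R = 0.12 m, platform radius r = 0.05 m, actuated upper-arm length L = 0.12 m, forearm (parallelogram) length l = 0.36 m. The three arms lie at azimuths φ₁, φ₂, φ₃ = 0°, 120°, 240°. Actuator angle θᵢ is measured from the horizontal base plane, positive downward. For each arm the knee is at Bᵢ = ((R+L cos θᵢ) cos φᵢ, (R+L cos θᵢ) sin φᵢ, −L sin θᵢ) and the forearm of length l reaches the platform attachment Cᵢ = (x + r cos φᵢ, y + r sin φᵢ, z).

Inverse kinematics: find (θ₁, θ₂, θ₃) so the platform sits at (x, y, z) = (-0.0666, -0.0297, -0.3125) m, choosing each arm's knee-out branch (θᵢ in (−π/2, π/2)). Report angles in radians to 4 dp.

arm 1 (φ=0.0°): x'=-0.0666, y'=-0.0297
  A cos θ + B sin θ = C:  0.1366·cos θ + -0.3125·sin θ = -0.0083
  √(A²+B²)=0.3411;  θ1 = -1.1587+1.5952 ≈ 0.4365
arm 2 (φ=120.0°): x'=0.0076, y'=0.0725
  A=0.0624, B=-0.3125, C=(l²−L²−A²−y'²−z²)/(2L)=0.0349
  √(A²+B²)=0.3187;  θ2 = -1.3736+1.4609 ≈ 0.0873
arm 3 (φ=240.0°): x'=0.0590, y'=-0.0428
  A=0.0110, B=-0.3125, C=(l²−L²−A²−y'²−z²)/(2L)=0.0650
  γ=atan2(-0.3125,0.0110)=-1.5357;  ψ=arccos(0.2077)=1.3615;  θ3=γ+ψ≈-0.1741

θ₁ = 0.4365, θ₂ = 0.0873, θ₃ = -0.1741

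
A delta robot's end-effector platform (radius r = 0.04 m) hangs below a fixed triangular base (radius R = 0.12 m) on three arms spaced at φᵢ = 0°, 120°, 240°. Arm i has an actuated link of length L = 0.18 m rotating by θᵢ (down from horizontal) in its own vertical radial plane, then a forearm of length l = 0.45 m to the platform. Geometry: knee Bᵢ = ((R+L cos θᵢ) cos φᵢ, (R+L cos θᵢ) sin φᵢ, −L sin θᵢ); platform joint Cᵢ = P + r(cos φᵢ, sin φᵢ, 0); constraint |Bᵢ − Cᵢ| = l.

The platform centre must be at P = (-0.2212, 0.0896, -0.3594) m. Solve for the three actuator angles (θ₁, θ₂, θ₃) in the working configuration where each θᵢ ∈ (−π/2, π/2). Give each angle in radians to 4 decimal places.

θ₁ = 1.0471, θ₂ = -0.3493, θ₃ = 0.2618

φ1=0.0° → target in arm frame (-0.2212, 0.0896)
  e−x'=0.3012;  (l²−L²−(e−x')²−y'²−z²)/2L = -0.1606
  θ1 = atan2(B,A) + arccos(C/0.4689) = 1.0471
rotate P by −φ2: (0.1882, 0.1468, -0.3594)
  A=-0.1082, B=-0.3594, C=(l²−L²−A²−y'²−z²)/(2L)=0.0213
  γ=atan2(-0.3594,-0.1082)=-1.8632;  ψ=arccos(0.0569)=1.5139;  θ2=γ+ψ≈-0.3493
arm 3 (φ=240.0°): x'=0.0330, y'=-0.2364
  A cos θ + B sin θ = C:  0.0470·cos θ + -0.3594·sin θ = -0.0476
  √(A²+B²)=0.3625;  θ3 = -1.4408+1.7026 ≈ 0.2618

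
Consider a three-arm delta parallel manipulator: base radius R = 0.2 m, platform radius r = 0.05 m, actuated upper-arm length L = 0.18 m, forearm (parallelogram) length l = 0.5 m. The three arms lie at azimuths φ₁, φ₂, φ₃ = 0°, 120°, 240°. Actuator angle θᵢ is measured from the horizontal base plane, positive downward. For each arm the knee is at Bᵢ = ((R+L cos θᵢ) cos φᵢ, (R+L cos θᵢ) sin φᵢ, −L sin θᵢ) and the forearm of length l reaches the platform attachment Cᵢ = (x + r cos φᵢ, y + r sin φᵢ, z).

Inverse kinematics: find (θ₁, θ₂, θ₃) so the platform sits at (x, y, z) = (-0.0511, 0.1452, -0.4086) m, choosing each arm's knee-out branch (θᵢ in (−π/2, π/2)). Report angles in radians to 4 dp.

θ₁ = 0.5238, θ₂ = -0.3488, θ₃ = 0.6984

φ1=0.0° → target in arm frame (-0.0511, 0.1452)
  A=0.2011, B=-0.4086, C=(l²−L²−A²−y'²−z²)/(2L)=-0.0302
  γ=atan2(-0.4086,0.2011)=-1.1134;  ψ=arccos(-0.0664)=1.6372;  θ1=γ+ψ≈0.5238
φ2=120.0° → target in arm frame (0.1513, -0.0283)
  A cos θ + B sin θ = C:  -0.0013·cos θ + -0.4086·sin θ = 0.1384
  √(A²+B²)=0.4086;  θ2 = -1.5740+1.2251 ≈ -0.3488
φ3=240.0° → target in arm frame (-0.1002, -0.1169)
  A cos θ + B sin θ = C:  0.2502·cos θ + -0.4086·sin θ = -0.0711
  θ3 = atan2(B,A) + arccos(C/0.4791) = 0.6984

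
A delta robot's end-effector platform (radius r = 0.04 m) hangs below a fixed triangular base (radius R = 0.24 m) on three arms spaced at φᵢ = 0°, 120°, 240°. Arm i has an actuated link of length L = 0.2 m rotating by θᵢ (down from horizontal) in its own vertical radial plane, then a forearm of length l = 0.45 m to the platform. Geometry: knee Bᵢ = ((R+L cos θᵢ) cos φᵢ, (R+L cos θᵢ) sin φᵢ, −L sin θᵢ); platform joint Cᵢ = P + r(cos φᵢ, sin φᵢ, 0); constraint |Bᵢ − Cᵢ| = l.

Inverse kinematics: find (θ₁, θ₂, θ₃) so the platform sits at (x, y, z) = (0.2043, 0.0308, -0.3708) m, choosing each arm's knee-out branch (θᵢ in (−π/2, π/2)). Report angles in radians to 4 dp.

arm 1 (φ=0.0°): x'=0.2043, y'=0.0308
  e−x'=-0.0043;  (l²−L²−(e−x')²−y'²−z²)/2L = 0.0601
  γ=atan2(-0.3708,-0.0043)=-1.5824;  ψ=arccos(0.1621)=1.4080;  θ1=γ+ψ≈-0.1744
arm 2 (φ=120.0°): x'=-0.0755, y'=-0.1923
  A cos θ + B sin θ = C:  0.2755·cos θ + -0.3708·sin θ = -0.2197
  θ2 = atan2(B,A) + arccos(C/0.4619) = 1.1346
arm 3 (φ=240.0°): x'=-0.1288, y'=0.1615
  A cos θ + B sin θ = C:  0.3288·cos θ + -0.3708·sin θ = -0.2730
  θ3 = atan2(B,A) + arccos(C/0.4956) = 1.3089

θ₁ = -0.1744, θ₂ = 1.1346, θ₃ = 1.3089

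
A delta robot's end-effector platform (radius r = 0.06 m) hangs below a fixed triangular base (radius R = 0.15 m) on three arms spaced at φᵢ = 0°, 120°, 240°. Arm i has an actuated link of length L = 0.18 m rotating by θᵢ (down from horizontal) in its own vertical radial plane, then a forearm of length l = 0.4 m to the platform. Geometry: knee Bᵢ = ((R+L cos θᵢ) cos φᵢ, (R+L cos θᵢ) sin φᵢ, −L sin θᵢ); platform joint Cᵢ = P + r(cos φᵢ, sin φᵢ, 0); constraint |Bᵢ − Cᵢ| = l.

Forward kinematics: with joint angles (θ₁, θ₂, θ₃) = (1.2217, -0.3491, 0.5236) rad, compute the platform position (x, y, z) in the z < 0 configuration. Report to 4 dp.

arm 1 at φ=0.0°: ρ1 = 0.1516;  S1 = (0.1516, 0.0000, -0.1691)
S2 = (0.2591·cos120.0°, 0.2591·sin120.0°, 0.0616) = (-0.1296, 0.2244, 0.0616)
φ3=240.0°: virtual centre (-0.1229, -0.2129, -0.0900), radius l
subtract pairs → two planes through P
plane₁₂: -0.5623x+0.4488y+0.4614z = 0.0194
Cramer: x(z) = -0.0327+0.5507z;  y(z) = 0.0022-0.3382z
into |P−S₁|² = l²: 1.4176z² + 0.1339z + -0.0974 = 0;  Δ = 0.5705;  z = -0.3136 or 0.2192 → z<0 root = -0.3136
x = -0.2054, y = 0.1083

(-0.2054, 0.1083, -0.3136)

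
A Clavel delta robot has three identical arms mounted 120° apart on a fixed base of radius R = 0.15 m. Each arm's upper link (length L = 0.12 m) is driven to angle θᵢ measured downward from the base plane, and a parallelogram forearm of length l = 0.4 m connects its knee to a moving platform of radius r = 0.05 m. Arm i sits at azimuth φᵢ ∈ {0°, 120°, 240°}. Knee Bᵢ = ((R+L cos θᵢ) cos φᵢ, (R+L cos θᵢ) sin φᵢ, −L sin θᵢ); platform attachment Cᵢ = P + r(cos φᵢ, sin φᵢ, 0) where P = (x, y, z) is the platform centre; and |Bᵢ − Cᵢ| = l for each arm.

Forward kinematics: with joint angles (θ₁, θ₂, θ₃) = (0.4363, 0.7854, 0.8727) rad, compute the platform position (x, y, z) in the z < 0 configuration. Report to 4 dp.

centre 1 = (0.2088·cos0.0°, 0.2088·sin0.0°, -0.0507) = (0.2088, 0.0000, -0.0507)
arm 2 at φ=120.0°: (R−r)+L cos θ2 = 0.1849;  centre 2 = (-0.0924, 0.1601, -0.0849)
arm 3 at φ=240.0°: (R−r)+L cos θ3 = 0.1771;  centre 3 = (-0.0886, -0.1534, -0.0919)
|centre ₂|²−|centre ₁|² = -0.0048;  |centre ₃|²−|centre ₁|² = -0.0063
linear system: -0.6024x+0.3202y = -0.0048−-0.0683z; -0.5946x+-0.3068y = -0.0063−-0.0824z
Cramer: x(z) = 0.0093-0.1262z;  y(z) = 0.0026-0.0241z
quadratic in z: (1.0165)z²+(0.1516)z+(-0.1176)=0, √Δ=0.7080 → z ∈ {-0.4229, 0.2737}; z = -0.4229 (taking z<0)
x = 0.0627, y = 0.0128

(0.0627, 0.0128, -0.4229)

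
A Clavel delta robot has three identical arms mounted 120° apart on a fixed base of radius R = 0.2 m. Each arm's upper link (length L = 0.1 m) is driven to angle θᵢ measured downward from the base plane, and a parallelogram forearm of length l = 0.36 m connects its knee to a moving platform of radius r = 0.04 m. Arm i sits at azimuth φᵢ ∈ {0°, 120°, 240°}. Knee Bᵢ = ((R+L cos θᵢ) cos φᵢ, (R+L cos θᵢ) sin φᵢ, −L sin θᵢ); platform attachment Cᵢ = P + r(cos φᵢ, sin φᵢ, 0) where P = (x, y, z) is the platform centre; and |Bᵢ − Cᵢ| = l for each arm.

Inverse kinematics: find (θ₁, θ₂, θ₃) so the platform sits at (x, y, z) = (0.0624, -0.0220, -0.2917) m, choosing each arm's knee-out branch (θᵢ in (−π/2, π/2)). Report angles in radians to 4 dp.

arm 1 (φ=0.0°): x'=0.0624, y'=-0.0220
  e−x'=0.0976;  (l²−L²−(e−x')²−y'²−z²)/2L = 0.1225
  √(A²+B²)=0.3076;  θ1 = -1.2479+1.1612 ≈ -0.0868
arm 2 (φ=120.0°): x'=-0.0503, y'=-0.0430
  e−x'=0.2103;  (l²−L²−(e−x')²−y'²−z²)/2L = -0.0577
  γ=atan2(-0.2917,0.2103)=-0.9463;  ψ=arccos(-0.1606)=1.7321;  θ2=γ+ψ≈0.7858
φ3=240.0° → target in arm frame (-0.0121, 0.0650)
  e−x'=0.1721;  (l²−L²−(e−x')²−y'²−z²)/2L = 0.0032
  √(A²+B²)=0.3387;  θ3 = -1.0376+1.5613 ≈ 0.5236

θ₁ = -0.0868, θ₂ = 0.7858, θ₃ = 0.5236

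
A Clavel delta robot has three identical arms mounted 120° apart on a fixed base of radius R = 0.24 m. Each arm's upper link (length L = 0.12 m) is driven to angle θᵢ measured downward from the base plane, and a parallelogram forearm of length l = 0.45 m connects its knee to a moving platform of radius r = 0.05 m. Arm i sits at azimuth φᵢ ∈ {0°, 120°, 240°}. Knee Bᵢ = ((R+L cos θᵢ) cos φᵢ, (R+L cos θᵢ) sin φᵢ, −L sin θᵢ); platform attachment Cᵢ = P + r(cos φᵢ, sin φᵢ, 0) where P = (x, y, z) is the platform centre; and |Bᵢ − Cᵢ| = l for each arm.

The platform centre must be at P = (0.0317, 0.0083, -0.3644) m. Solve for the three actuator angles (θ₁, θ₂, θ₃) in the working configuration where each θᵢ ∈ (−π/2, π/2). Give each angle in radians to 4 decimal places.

rotate P by −φ1: (0.0317, 0.0083, -0.3644)
  e−x'=0.1583;  (l²−L²−(e−x')²−y'²−z²)/2L = 0.1258
  √(A²+B²)=0.3973;  θ1 = -1.1610+1.2487 ≈ 0.0877
arm 2 (φ=120.0°): x'=-0.0087, y'=-0.0316
  A=0.1987, B=-0.3644, C=(l²−L²−A²−y'²−z²)/(2L)=0.0619
  √(A²+B²)=0.4150;  θ2 = -1.0717+1.4212 ≈ 0.3495
rotate P by −φ3: (-0.0230, 0.0233, -0.3644)
  e−x'=0.2130;  (l²−L²−(e−x')²−y'²−z²)/2L = 0.0391
  θ3 = atan2(B,A) + arccos(C/0.4221) = 0.4363

θ₁ = 0.0877, θ₂ = 0.3495, θ₃ = 0.4363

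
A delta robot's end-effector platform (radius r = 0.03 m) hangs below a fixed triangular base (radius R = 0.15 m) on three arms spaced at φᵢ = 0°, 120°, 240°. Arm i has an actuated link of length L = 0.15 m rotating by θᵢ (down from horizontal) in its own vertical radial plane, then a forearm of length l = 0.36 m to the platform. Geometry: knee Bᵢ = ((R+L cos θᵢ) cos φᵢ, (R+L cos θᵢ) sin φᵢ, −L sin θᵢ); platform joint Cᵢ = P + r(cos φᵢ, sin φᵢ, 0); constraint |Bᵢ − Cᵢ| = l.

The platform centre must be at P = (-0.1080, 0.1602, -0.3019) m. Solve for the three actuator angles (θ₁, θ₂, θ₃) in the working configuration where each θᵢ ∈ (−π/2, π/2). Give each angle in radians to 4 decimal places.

φ1=0.0° → target in arm frame (-0.1080, 0.1602)
  A cos θ + B sin θ = C:  0.2280·cos θ + -0.3019·sin θ = -0.2056
  γ=atan2(-0.3019,0.2280)=-0.9240;  ψ=arccos(-0.5436)=2.1455;  θ1=γ+ψ≈1.2215
φ2=120.0° → target in arm frame (0.1927, 0.0134)
  A cos θ + B sin θ = C:  -0.0727·cos θ + -0.3019·sin θ = 0.0350
  θ2 = atan2(B,A) + arccos(C/0.3105) = -0.3492
φ3=240.0° → target in arm frame (-0.0847, -0.1736)
  A cos θ + B sin θ = C:  0.2047·cos θ + -0.3019·sin θ = -0.1870
  θ3 = atan2(B,A) + arccos(C/0.3648) = 1.1343

θ₁ = 1.2215, θ₂ = -0.3492, θ₃ = 1.1343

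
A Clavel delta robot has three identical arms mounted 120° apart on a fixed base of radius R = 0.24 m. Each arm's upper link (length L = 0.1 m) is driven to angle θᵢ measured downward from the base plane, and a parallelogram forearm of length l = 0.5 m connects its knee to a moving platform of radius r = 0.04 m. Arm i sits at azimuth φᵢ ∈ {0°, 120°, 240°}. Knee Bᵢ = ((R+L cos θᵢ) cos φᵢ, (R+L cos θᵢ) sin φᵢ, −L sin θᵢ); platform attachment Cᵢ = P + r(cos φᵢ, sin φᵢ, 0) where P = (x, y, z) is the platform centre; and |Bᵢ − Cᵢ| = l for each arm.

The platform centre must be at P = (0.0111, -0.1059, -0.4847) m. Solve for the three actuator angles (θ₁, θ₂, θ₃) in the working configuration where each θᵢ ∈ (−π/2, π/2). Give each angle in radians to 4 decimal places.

arm 1 (φ=0.0°): x'=0.0111, y'=-0.1059
  e−x'=0.1889;  (l²−L²−(e−x')²−y'²−z²)/2L = -0.2092
  γ=atan2(-0.4847,0.1889)=-1.1992;  ψ=arccos(-0.4021)=1.9846;  θ1=γ+ψ≈0.7854
rotate P by −φ2: (-0.0973, 0.0433, -0.4847)
  e−x'=0.2973;  (l²−L²−(e−x')²−y'²−z²)/2L = -0.4259
  √(A²+B²)=0.5686;  θ2 = -1.0207+2.4174 ≈ 1.3967
rotate P by −φ3: (0.0862, 0.0626, -0.4847)
  e−x'=0.1138;  (l²−L²−(e−x')²−y'²−z²)/2L = -0.0590
  θ3 = atan2(B,A) + arccos(C/0.4979) = 0.3495

θ₁ = 0.7854, θ₂ = 1.3967, θ₃ = 0.3495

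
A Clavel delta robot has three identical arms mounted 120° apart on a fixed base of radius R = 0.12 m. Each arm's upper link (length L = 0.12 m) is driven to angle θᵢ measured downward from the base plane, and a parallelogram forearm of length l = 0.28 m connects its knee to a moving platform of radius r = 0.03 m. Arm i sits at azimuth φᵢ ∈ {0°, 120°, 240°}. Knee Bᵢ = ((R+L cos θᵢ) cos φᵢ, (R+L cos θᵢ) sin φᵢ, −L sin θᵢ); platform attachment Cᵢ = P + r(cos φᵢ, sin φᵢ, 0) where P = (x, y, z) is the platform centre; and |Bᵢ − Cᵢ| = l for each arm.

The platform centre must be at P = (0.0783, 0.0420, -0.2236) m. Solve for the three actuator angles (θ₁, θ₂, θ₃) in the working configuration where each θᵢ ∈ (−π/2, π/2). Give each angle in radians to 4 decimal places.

θ₁ = -0.1749, θ₂ = 0.4362, θ₃ = 0.8729

φ1=0.0° → target in arm frame (0.0783, 0.0420)
  A=0.0117, B=-0.2236, C=(l²−L²−A²−y'²−z²)/(2L)=0.0504
  γ=atan2(-0.2236,0.0117)=-1.5185;  ψ=arccos(0.2252)=1.3436;  θ1=γ+ψ≈-0.1749
rotate P by −φ2: (-0.0028, -0.0888, -0.2236)
  A=0.0928, B=-0.2236, C=(l²−L²−A²−y'²−z²)/(2L)=-0.0104
  γ=atan2(-0.2236,0.0928)=-1.1775;  ψ=arccos(-0.0429)=1.6137;  θ2=γ+ψ≈0.4362
arm 3 (φ=240.0°): x'=-0.0755, y'=0.0468
  A=0.1655, B=-0.2236, C=(l²−L²−A²−y'²−z²)/(2L)=-0.0649
  √(A²+B²)=0.2782;  θ3 = -0.9336+1.8064 ≈ 0.8729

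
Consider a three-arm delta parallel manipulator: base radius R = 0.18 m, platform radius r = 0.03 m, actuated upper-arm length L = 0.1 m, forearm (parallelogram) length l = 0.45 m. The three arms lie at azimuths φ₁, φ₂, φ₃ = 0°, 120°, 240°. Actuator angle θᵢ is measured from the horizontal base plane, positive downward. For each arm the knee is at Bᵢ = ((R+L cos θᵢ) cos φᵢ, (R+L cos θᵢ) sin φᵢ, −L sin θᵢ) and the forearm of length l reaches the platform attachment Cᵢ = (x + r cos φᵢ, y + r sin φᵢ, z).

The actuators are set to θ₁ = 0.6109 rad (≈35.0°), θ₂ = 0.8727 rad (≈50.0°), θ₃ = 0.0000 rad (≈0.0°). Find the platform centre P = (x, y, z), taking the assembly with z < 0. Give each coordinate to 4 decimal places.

(-0.0190, -0.0924, -0.4193)

arm 1 at φ=0.0°: e+L cos θ1 = 0.2319;  S1 = (0.2319, 0.0000, -0.0574)
φ2=120.0°: virtual centre (-0.1071, 0.1856, -0.0766), radius l
S3 = (0.2500·cos240.0°, 0.2500·sin240.0°, 0.0000) = (-0.1250, -0.2165, 0.0000)
|S₂|²−|S₁|² = -0.0053;  |S₃|²−|S₁|² = 0.0054
[-0.6781 0.3711 -0.0385]·P = -0.0053;  [-0.7138 -0.4330 0.1147]·P = 0.0054
Cramer: x(z) = 0.0005+0.0464z;  y(z) = -0.0133+0.1885z
quadratic in z: (1.0377)z²+(0.0882)z+(-0.1455)=0, √Δ=0.7821 → z ∈ {-0.4193, 0.3343}; z = -0.4193 (taking z<0)
x = -0.0190, y = -0.0924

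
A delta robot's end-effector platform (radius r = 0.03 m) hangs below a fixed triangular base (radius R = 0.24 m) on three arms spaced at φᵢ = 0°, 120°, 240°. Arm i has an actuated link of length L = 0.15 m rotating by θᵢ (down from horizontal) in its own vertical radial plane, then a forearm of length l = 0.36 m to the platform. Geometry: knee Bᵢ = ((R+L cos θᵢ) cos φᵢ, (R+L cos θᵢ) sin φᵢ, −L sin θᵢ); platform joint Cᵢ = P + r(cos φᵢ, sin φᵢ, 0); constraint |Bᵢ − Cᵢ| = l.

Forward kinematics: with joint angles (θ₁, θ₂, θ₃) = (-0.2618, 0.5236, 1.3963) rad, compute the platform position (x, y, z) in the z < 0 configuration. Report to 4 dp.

(0.0945, 0.0821, -0.1958)

φ1=0.0°: virtual centre (0.3549, 0.0000, 0.0388), radius l
S2 = (0.3399·cos120.0°, 0.3399·sin120.0°, -0.0750) = (-0.1700, 0.2944, -0.0750)
arm 3 at φ=240.0°: e+L cos θ3 = 0.2360;  S3 = (-0.1180, -0.2044, -0.1477)
subtract pairs → two planes through P
[-1.0497 0.5887 -0.2276]·P = -0.0063;  [-0.9458 -0.4088 -0.3731]·P = -0.0499
det = 0.9860;  x = 0.0324+-0.3172z,  y = 0.0471+-0.1788z
into |P−S₁|² = l²: 1.1326z² + 0.1101z + -0.0219 = 0;  Δ = 0.1113;  z = -0.1958 or 0.0987 → z<0 root = -0.1958
x = 0.0945, y = 0.0821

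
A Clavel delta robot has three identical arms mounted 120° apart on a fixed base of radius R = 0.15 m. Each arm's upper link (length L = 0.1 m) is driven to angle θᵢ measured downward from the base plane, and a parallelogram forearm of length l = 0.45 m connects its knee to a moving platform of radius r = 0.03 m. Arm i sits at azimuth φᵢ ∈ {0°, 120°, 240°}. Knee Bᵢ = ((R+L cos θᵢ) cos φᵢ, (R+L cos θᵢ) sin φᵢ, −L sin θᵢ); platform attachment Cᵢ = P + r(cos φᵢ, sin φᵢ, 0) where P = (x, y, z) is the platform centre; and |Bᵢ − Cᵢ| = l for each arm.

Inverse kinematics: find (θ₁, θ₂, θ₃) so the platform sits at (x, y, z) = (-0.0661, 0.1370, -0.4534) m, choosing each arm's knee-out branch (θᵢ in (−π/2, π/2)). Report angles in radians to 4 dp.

θ₁ = 1.1347, θ₂ = 0.0871, θ₃ = 1.2218

φ1=0.0° → target in arm frame (-0.0661, 0.1370)
  A cos θ + B sin θ = C:  0.1861·cos θ + -0.4534·sin θ = -0.3324
  √(A²+B²)=0.4901;  θ1 = -1.1813+2.3160 ≈ 1.1347
arm 2 (φ=120.0°): x'=0.1517, y'=-0.0113
  e−x'=-0.0317;  (l²−L²−(e−x')²−y'²−z²)/2L = -0.0710
  θ2 = atan2(B,A) + arccos(C/0.4545) = 0.0871
arm 3 (φ=240.0°): x'=-0.0856, y'=-0.1257
  A cos θ + B sin θ = C:  0.2056·cos θ + -0.4534·sin θ = -0.3558
  √(A²+B²)=0.4978;  θ3 = -1.1451+2.3669 ≈ 1.2218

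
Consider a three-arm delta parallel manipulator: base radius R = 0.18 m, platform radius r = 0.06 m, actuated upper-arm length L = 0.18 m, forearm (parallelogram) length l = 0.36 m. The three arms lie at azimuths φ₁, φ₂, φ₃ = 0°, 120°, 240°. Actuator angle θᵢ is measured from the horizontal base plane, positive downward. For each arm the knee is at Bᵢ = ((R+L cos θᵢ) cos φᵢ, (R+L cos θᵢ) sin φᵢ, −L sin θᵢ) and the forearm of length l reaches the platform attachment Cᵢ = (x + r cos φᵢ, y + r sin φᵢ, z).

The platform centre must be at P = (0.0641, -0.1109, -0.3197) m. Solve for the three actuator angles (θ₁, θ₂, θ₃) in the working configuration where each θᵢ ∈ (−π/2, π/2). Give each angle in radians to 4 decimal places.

rotate P by −φ1: (0.0641, -0.1109, -0.3197)
  A=0.0559, B=-0.3197, C=(l²−L²−A²−y'²−z²)/(2L)=-0.0568
  γ=atan2(-0.3197,0.0559)=-1.3977;  ψ=arccos(-0.1749)=1.7466;  θ1=γ+ψ≈0.3489
arm 2 (φ=120.0°): x'=-0.1281, y'=-0.0001
  A cos θ + B sin θ = C:  0.2481·cos θ + -0.3197·sin θ = -0.1849
  θ2 = atan2(B,A) + arccos(C/0.4047) = 1.1344
arm 3 (φ=240.0°): x'=0.0640, y'=0.1110
  A cos θ + B sin θ = C:  0.0560·cos θ + -0.3197·sin θ = -0.0568
  γ=atan2(-0.3197,0.0560)=-1.3974;  ψ=arccos(-0.1751)=1.7468;  θ3=γ+ψ≈0.3494

θ₁ = 0.3489, θ₂ = 1.1344, θ₃ = 0.3494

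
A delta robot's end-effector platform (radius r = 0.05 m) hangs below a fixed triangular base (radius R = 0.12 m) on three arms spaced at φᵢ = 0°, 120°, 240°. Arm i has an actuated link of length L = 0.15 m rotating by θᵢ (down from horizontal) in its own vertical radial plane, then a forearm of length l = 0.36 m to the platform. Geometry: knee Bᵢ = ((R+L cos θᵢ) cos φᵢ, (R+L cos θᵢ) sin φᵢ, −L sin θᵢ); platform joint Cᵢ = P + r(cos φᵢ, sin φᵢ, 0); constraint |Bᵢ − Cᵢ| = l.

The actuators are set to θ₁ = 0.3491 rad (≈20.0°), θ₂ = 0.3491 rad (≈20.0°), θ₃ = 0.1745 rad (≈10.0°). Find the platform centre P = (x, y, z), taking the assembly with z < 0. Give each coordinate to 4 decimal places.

(-0.0137, -0.0237, -0.3316)

O1 = (0.2110·cos0.0°, 0.2110·sin0.0°, -0.0513) = (0.2110, 0.0000, -0.0513)
φ2=120.0°: virtual centre (-0.1055, 0.1827, -0.0513), radius l
O3 = (0.2177·cos240.0°, 0.2177·sin240.0°, -0.0260) = (-0.1089, -0.1886, -0.0260)
|O₂|²−|O₁|² = 0.0000;  |O₃|²−|O₁|² = 0.0009
plane₁₂: -0.6329x+0.3654y+0.0000z = 0.0000
det = 0.4724;  x = -0.0007+0.0391z,  y = -0.0013+0.0677z
into |P−O₁|² = l²: 1.0061z² + 0.0859z + -0.0822 = 0;  Δ = 0.3380;  z = -0.3316 or 0.2462 → z<0 root = -0.3316
x = -0.0137, y = -0.0237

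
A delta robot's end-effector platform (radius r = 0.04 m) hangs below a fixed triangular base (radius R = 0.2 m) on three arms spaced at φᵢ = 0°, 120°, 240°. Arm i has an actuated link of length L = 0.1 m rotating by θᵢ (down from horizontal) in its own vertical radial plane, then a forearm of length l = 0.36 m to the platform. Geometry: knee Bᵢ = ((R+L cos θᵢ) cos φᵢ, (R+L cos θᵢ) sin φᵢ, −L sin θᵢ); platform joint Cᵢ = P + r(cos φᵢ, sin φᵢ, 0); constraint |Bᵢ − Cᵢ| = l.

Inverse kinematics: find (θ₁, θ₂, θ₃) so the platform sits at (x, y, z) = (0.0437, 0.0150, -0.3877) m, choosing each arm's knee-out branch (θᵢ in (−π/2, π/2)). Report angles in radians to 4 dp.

θ₁ = 0.8729, θ₂ = 1.2212, θ₃ = 1.3963

arm 1 (φ=0.0°): x'=0.0437, y'=0.0150
  e−x'=0.1163;  (l²−L²−(e−x')²−y'²−z²)/2L = -0.2223
  γ=atan2(-0.3877,0.1163)=-1.2794;  ψ=arccos(-0.5492)=2.1522;  θ1=γ+ψ≈0.8729
rotate P by −φ2: (-0.0089, -0.0453, -0.3877)
  A cos θ + B sin θ = C:  0.1689·cos θ + -0.3877·sin θ = -0.3064
  γ=atan2(-0.3877,0.1689)=-1.1600;  ψ=arccos(-0.7246)=2.3812;  θ2=γ+ψ≈1.2212
φ3=240.0° → target in arm frame (-0.0348, 0.0303)
  A cos θ + B sin θ = C:  0.1948·cos θ + -0.3877·sin θ = -0.3480
  θ3 = atan2(B,A) + arccos(C/0.4339) = 1.3963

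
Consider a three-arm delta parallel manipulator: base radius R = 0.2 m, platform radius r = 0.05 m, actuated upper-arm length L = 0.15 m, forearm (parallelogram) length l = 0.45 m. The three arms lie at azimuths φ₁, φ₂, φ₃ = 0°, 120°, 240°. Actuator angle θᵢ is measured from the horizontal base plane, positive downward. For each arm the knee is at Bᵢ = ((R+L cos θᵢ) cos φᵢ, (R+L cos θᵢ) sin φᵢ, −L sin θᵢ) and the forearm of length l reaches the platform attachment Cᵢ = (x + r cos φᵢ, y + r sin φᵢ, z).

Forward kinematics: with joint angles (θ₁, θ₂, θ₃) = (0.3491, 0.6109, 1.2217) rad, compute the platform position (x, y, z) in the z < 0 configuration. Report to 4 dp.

(0.0944, 0.0939, -0.4451)

φ1=0.0°: virtual centre (0.2910, 0.0000, -0.0513), radius l
φ2=120.0°: virtual centre (-0.1364, 0.2363, -0.0860), radius l
O3 = (0.2013·cos240.0°, 0.2013·sin240.0°, -0.1410) = (-0.1007, -0.1743, -0.1410)
|O₂|²−|O₁|² = -0.0054;  |O₃|²−|O₁|² = -0.0269
linear system: -0.8548x+0.4726y = -0.0054−-0.0695z; -0.7832x+-0.3487y = -0.0269−-0.1793z
det = 0.6682;  x = 0.0219+-0.1631z,  y = 0.0280+-0.1479z
into |P−O₁|² = l²: 1.0485z² + 0.1821z + -0.1267 = 0;  Δ = 0.5644;  z = -0.4451 or 0.2714 → z<0 root = -0.4451
x = 0.0944, y = 0.0939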